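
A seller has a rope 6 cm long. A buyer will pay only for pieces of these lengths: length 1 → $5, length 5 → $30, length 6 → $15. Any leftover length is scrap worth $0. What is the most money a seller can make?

Let best[k] be the best obtainable value from length k. For each k, try every first piece i and keep the best of price[i] + best[k−i].
best[1] = 5
best[2] = 10  (first piece 1, then best[1]=5)
best[3] = 15  (first piece 1, then best[2]=10)
best[4] = 20  (first piece 1, then best[3]=15)
best[5] = 30
best[6] = 35  (first piece 1, then best[5]=30)
One optimal cutting: 5 + 1 → $35.

35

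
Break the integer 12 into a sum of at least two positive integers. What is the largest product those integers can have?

81

Let P[k] be the best product for length k (with at least one cut). For each first piece i, the rest contributes max(k−i, P[k−i]).
Small cases: P[2]=1, P[3]=2, P[4]=4, P[5]=6.
P[6] = 3×max(3,2) = 3×3 = 9
P[7] = 2×max(5,6) = 2×6 = 12
P[8] = 2×max(6,9) = 2×9 = 18
P[9] = 3×max(6,9) = 3×9 = 27
P[10] = 2×max(8,18) = 2×18 = 36
P[11] = 2×max(9,27) = 2×27 = 54
P[12] = 3×max(9,27) = 3×27 = 81
One optimal split: 3 + 3 + 3 + 3; product 3×3×3×3 = 81.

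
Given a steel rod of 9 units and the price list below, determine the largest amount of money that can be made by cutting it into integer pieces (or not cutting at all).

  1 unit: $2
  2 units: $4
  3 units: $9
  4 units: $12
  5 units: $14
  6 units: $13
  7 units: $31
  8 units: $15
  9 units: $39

39

Let best[k] be the best obtainable value from length k. For each k, try every first piece i and keep the best of price[i] + best[k−i].
best[1] = 2
best[2] = 4  (first piece 1, then best[1]=2)
best[3] = 9
best[4] = 12
best[5] = 14  (first piece 1, then best[4]=12)
best[6] = 18  (first piece 3, then best[3]=9)
best[7] = 31
best[8] = 33  (first piece 1, then best[7]=31)
best[9] = 39
Best is to sell the whole 9-unit piece uncut for $39.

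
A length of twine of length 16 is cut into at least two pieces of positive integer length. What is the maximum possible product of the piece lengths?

324

Define g[k] = max over 1≤i<k of i · max(k−i, g[k−i]); the inner max lets the remainder stay uncut if that's better.
g[2] = 1×max(1,0) = 1×1 = 1
g[3] = 1×max(2,1) = 1×2 = 2
g[4] = 2×max(2,1) = 2×2 = 4
g[5] = 2×max(3,2) = 2×3 = 6
g[6] = 3×max(3,2) = 3×3 = 9
g[7] = 2×max(5,6) = 2×6 = 12
g[8] = 2×max(6,9) = 2×9 = 18
g[9] = 3×max(6,9) = 3×9 = 27
g[10] = 2×max(8,18) = 2×18 = 36
g[11] = 2×max(9,27) = 2×27 = 54
g[12] = 3×max(9,27) = 3×27 = 81
g[13] = 2×max(11,54) = 2×54 = 108
g[14] = 2×max(12,81) = 2×81 = 162
g[15] = 3×max(12,81) = 3×81 = 243
g[16] = 2×max(14,162) = 2×162 = 324
One optimal split: 3 + 3 + 3 + 3 + 2 + 2; product 3×3×3×3×2×2 = 324.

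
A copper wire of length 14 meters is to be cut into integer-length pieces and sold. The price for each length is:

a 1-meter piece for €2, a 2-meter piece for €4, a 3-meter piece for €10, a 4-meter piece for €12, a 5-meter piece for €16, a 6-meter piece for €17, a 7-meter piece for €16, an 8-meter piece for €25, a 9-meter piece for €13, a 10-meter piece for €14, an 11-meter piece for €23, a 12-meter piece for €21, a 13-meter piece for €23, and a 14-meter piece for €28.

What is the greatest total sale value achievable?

46

Build best[k] bottom-up: best[k] = max over allowed piece i of (p[i] + best[k−i]).
best[1] = 2
best[2] = 4  (first piece 1, then best[1]=2)
best[3] = 10
best[4] = 12  (first piece 1, then best[3]=10)
best[5] = 16
best[6] = 20  (first piece 3, then best[3]=10)
best[7] = 22  (first piece 1, then best[6]=20)
best[8] = 26  (first piece 3, then best[5]=16)
best[9] = 30  (first piece 3, then best[6]=20)
best[10] = 32  (first piece 1, then best[9]=30)
best[11] = 36  (first piece 3, then best[8]=26)
best[12] = 40  (first piece 3, then best[9]=30)
best[13] = 42  (first piece 1, then best[12]=40)
best[14] = 46  (first piece 3, then best[11]=36)
One optimal cutting: 5 + 3 + 3 + 3 → €16 + €10 + €10 + €10 = €46.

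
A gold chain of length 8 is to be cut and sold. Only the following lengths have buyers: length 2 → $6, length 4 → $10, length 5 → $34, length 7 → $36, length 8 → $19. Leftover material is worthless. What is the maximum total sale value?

Let f[k] be the best obtainable value from length k. For each k, try every first piece i and keep the best of price[i] + f[k−i].
f[1] = 0
f[2] = 6
f[3] = 6
f[4] = 12  (first piece 2, then f[2]=6)
f[5] = 34
f[6] = 34
f[7] = 40  (first piece 2, then f[5]=34)
f[8] = 40
One optimal cutting: pieces 5 + 2 with 1 inch of scrap → $40.

40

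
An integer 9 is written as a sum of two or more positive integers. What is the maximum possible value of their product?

Define f[k] = max over 1≤i<k of i · max(k−i, f[k−i]); the inner max lets the remainder stay uncut if that's better.
Small cases: f[2]=1, f[3]=2, f[4]=4.
f[5] = 2·max(3,2) = 2·3 = 6
f[6] = 3·max(3,2) = 3·3 = 9
f[7] = 2·max(5,6) = 2·6 = 12
f[8] = 2·max(6,9) = 2·9 = 18
f[9] = 3·max(6,9) = 3·9 = 27
One optimal split: 3 + 3 + 3; product 3·3·3 = 27.

27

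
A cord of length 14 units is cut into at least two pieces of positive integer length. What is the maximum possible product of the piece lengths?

Let P[k] be the best product for length k (with at least one cut). For each first piece i, the rest contributes max(k−i, P[k−i]).
Small cases: P[2]=1, P[3]=2, P[4]=4, P[5]=6, P[6]=9, P[7]=12, P[8]=18, P[9]=27.
P[10] = 2*max(8,18) = 2*18 = 36
P[11] = 2*max(9,27) = 2*27 = 54
P[12] = 3*max(9,27) = 3*27 = 81
P[13] = 2*max(11,54) = 2*54 = 108
P[14] = 2*max(12,81) = 2*81 = 162
One optimal split: 3 + 3 + 3 + 3 + 2; product 3*3*3*3*2 = 162.

162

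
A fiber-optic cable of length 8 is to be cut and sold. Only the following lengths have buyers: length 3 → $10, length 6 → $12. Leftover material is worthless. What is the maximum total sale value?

20

Let best[k] be the best obtainable value from length k. For each k, try every first piece i and keep the best of price[i] + best[k−i].
best[1] = 0
best[2] = 0
best[3] = 10
best[4] = 10
best[5] = 10
best[6] = 20  (first piece 3, then best[3]=10)
best[7] = 20
best[8] = 20
One optimal cutting: pieces 3 + 3 with 2 meters of scrap → $20.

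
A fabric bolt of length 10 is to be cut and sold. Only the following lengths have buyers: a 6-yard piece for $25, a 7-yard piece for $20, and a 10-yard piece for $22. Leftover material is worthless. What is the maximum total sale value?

25

Let f[k] be the best obtainable value from length k. For each k, try every first piece i and keep the best of price[i] + f[k−i].
f[1] = 0
f[2] = 0
f[3] = 0
f[4] = 0
f[5] = 0
f[6] = 25
f[7] = 25
f[8] = 25
f[9] = 25
f[10] = 25
One optimal cutting: pieces 6 with 4 yards of scrap → $25.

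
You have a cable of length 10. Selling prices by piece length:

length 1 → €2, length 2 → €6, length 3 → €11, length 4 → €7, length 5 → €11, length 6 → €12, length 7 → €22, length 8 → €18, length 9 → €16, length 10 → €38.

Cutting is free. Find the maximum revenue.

Consider every possible first cut. r[k] is the best of p[i]+r[k−i] over all sellable i≤k.
r[1] = 2
r[2] = max(2+2, 6+0) = 6
r[3] = max(2+6, 6+2, 11+0) = 11
r[4] = max(2+11, 6+6, 11+2, 7+0) = 13
r[5] = max(2+13, 6+11, 11+6, 7+2, 11+0) = 17
r[6] = max(2+17, 6+13, 11+11, 7+6, 11+2, 12+0) = 22
r[7] = max(2+22, 6+17, 11+13, …, 12+2, 22+0) = 24
r[8] = max(2+24, 6+22, 11+17, …, 22+2, 18+0) = 28
r[9] = max(2+28, 6+24, 11+22, …, 18+2, 16+0) = 33
r[10] = max(2+33, 6+28, 11+24, …, 16+2, 38+0) = 38
Best is to sell the whole 10-cm piece uncut for €38.

38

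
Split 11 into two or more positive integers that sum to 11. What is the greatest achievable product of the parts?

54

Fill g[k] for k=2..11: at each k try every first piece i and multiply by the better of (k−i) uncut or g[k−i].
Small cases: g[2]=1, g[3]=2.
g[4] = max(1×3, 2×2, 3×1) = 4
g[5] = max(1×4, 2×3, 3×2, 4×1) = 6
g[6] = max(1×6, 2×4, 3×3, 4×2, 5×1) = 9
g[7] = max(1×9, 2×6, 3×4, 4×3, 5×2, 6×1) = 12
g[8] = max(1×12, 2×9, 3×6, …, 6×2, 7×1) = 18
g[9] = max(1×18, 2×12, 3×9, …, 7×2, 8×1) = 27
g[10] = max(1×27, 2×18, 3×12, …, 8×2, 9×1) = 36
g[11] = max(1×36, 2×27, 3×18, …, 9×2, 10×1) = 54
One optimal split: 3 + 3 + 3 + 2; product 3×3×3×2 = 54.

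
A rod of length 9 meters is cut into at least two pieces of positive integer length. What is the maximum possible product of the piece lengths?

Fill P[k] for k=2..9: at each k try every first piece i and multiply by the better of (k−i) uncut or P[k−i].
Small cases: P[2]=1.
P[3] = max(1*2, 2*1) = 2
P[4] = max(1*3, 2*2, 3*1) = 4
P[5] = max(1*4, 2*3, 3*2, 4*1) = 6
P[6] = max(1*6, 2*4, 3*3, 4*2, 5*1) = 9
P[7] = max(1*9, 2*6, 3*4, 4*3, 5*2, 6*1) = 12
P[8] = max(1*12, 2*9, 3*6, …, 6*2, 7*1) = 18
P[9] = max(1*18, 2*12, 3*9, …, 7*2, 8*1) = 27
One optimal split: 3 + 3 + 3; product 3*3*3 = 27.

27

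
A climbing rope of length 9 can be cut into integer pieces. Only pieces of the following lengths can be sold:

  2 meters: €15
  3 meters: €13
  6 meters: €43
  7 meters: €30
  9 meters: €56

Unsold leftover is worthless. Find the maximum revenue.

60

Build f[k] bottom-up: f[k] = max over allowed piece i of (p[i] + f[k−i]).
f[1] = 0
f[2] = 15
f[3] = max(15+0, 13+0) = 15
f[4] = max(15+15, 13+0) = 30
f[5] = max(15+15, 13+15) = 30
f[6] = max(15+30, 13+15, 43+0) = 45
f[7] = max(15+30, 13+30, 43+0, 30+0) = 45
f[8] = max(15+45, 13+30, 43+15, 30+0) = 60
f[9] = max(15+45, 13+45, 43+15, 30+15, 56+0) = 60
One optimal cutting: pieces 2 + 2 + 2 + 2 with 1 meter of scrap → €60.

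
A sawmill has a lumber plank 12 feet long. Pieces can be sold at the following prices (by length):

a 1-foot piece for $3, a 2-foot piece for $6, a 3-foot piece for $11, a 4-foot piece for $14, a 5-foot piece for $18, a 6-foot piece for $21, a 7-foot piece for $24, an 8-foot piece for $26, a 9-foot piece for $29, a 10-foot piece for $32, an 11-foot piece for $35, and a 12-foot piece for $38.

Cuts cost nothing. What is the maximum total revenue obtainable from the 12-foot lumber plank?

Consider every possible first cut. v[k] is the best of p[i]+v[k−i] over all sellable i≤k.
v[1] = 3
v[2] = max(3+3, 6+0) = 6
v[3] = max(3+6, 6+3, 11+0) = 11
v[4] = max(3+11, 6+6, 11+3, 14+0) = 14
v[5] = max(3+14, 6+11, 11+6, 14+3, 18+0) = 18
v[6] = max(3+18, 6+14, 11+11, 14+6, 18+3, 21+0) = 22
v[7] = max(3+22, 6+18, 11+14, …, 21+3, 24+0) = 25
v[8] = max(3+25, 6+22, 11+18, …, 24+3, 26+0) = 29
v[9] = max(3+29, 6+25, 11+22, …, 26+3, 29+0) = 33
v[10] = max(3+33, 6+29, 11+25, …, 29+3, 32+0) = 36
v[11] = max(3+36, 6+33, 11+29, …, 32+3, 35+0) = 40
v[12] = max(3+40, 6+36, 11+33, …, 35+3, 38+0) = 44
One optimal cutting: 3 + 3 + 3 + 3 → $11 + $11 + $11 + $11 = $44.

44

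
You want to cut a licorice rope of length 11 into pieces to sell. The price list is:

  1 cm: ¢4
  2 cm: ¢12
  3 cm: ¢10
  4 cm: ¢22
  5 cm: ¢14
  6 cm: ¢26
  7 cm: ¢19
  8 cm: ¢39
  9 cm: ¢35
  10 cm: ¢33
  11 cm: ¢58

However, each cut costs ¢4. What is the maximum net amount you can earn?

58

Build net[k] bottom-up: net[k] = max over allowed piece i of (p[i] + net[k−i]) − 4 per cut.
net[1] = 4
net[2] = max(4+4-4, 12+0) = 12
net[3] = max(4+12-4, 12+4-4, 10+0) = 12
net[4] = max(4+12-4, 12+12-4, 10+4-4, 22+0) = 22
net[5] = max(4+22-4, 12+12-4, 10+12-4, 22+4-4, 14+0) = 22
net[6] = max(4+22-4, 12+22-4, 10+12-4, 22+12-4, 14+4-4, 26+0) = 30
net[7] = max(4+30-4, 12+22-4, 10+22-4, …, 26+4-4, 19+0) = 30
net[8] = max(4+30-4, 12+30-4, 10+22-4, …, 19+4-4, 39+0) = 40
net[9] = max(4+40-4, 12+30-4, 10+30-4, …, 39+4-4, 35+0) = 40
net[10] = max(4+40-4, 12+40-4, 10+30-4, …, 35+4-4, 33+0) = 48
net[11] = max(4+48-4, 12+40-4, 10+40-4, …, 33+4-4, 58+0) = 58
Best is to make no cuts and sell whole for ¢58.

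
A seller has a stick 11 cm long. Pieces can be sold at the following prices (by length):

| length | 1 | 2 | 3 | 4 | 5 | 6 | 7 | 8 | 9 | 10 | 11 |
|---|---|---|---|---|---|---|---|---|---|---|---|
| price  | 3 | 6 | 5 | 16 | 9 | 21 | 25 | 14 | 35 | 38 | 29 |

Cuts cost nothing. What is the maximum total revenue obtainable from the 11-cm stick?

41

Build best[k] bottom-up: best[k] = max over allowed piece i of (p[i] + best[k−i]).
best[1] = 3
best[2] = 6  (first piece 1, then best[1]=3)
best[3] = 9  (first piece 1, then best[2]=6)
best[4] = 16
best[5] = 19  (first piece 1, then best[4]=16)
best[6] = 22  (first piece 1, then best[5]=19)
best[7] = 25  (first piece 1, then best[6]=22)
best[8] = 32  (first piece 4, then best[4]=16)
best[9] = 35  (first piece 1, then best[8]=32)
best[10] = 38  (first piece 1, then best[9]=35)
best[11] = 41  (first piece 1, then best[10]=38)
One optimal cutting: 4 + 4 + 1 + 1 + 1 → $16 + $16 + $3 + $3 + $3 = $41.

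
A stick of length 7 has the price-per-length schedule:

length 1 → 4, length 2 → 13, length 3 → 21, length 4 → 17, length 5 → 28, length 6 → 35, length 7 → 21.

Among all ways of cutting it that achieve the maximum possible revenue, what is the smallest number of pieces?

Let r[k] be the best obtainable value from length k. For each k, try every first piece i and keep the best of price[i] + r[k−i].
r[1] = 4
r[2] = max(4+4, 13+0) = 13
r[3] = max(4+13, 13+4, 21+0) = 21
r[4] = max(4+21, 13+13, 21+4, 17+0) = 26
r[5] = max(4+26, 13+21, 21+13, 17+4, 28+0) = 34
r[6] = max(4+34, 13+26, 21+21, 17+13, 28+4, 35+0) = 42
r[7] = max(4+42, 13+34, 21+26, …, 35+4, 21+0) = 47
Maximum revenue is 47.
Now minimize piece count subject to staying optimal: for each k, pieces[k] = 1 + min over i with p[i]+r[k−i]=r[k] of pieces[k−i].
pieces[4] = 2
pieces[5] = 2
pieces[6] = 2
pieces[7] = 3

3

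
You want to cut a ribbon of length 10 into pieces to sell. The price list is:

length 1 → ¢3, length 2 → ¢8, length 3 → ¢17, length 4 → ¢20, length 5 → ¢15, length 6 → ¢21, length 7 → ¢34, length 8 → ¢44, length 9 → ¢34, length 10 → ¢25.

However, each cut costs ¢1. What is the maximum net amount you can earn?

52

Let net[k] be the best obtainable value from length k. For each k, try every first piece i and keep the best of price[i] + net[k−i] minus the 1 cut fee when i<k.
net[1] = 3
net[2] = max(3+3-1, 8+0) = 8
net[3] = max(3+8-1, 8+3-1, 17+0) = 17
net[4] = max(3+17-1, 8+8-1, 17+3-1, 20+0) = 20
net[5] = max(3+20-1, 8+17-1, 17+8-1, 20+3-1, 15+0) = 24
net[6] = max(3+24-1, 8+20-1, 17+17-1, 20+8-1, 15+3-1, 21+0) = 33
net[7] = max(3+33-1, 8+24-1, 17+20-1, …, 21+3-1, 34+0) = 36
net[8] = max(3+36-1, 8+33-1, 17+24-1, …, 34+3-1, 44+0) = 44
net[9] = max(3+44-1, 8+36-1, 17+33-1, …, 44+3-1, 34+0) = 49
net[10] = max(3+49-1, 8+44-1, 17+36-1, …, 34+3-1, 25+0) = 52
One optimal plan: pieces 4 + 3 + 3 (2 cuts) → ¢54 − ¢2 = ¢52.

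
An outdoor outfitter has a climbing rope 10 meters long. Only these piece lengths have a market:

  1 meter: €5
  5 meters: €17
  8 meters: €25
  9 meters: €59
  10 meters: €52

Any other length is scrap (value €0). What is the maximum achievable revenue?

Let f[k] be the best obtainable value from length k. For each k, try every first piece i and keep the best of price[i] + f[k−i].
f[1] = 5
f[2] = 10  (first piece 1, then f[1]=5)
f[3] = 15  (first piece 1, then f[2]=10)
f[4] = 20  (first piece 1, then f[3]=15)
f[5] = 25  (first piece 1, then f[4]=20)
f[6] = 30  (first piece 1, then f[5]=25)
f[7] = 35  (first piece 1, then f[6]=30)
f[8] = 40  (first piece 1, then f[7]=35)
f[9] = 59
f[10] = 64  (first piece 1, then f[9]=59)
One optimal cutting: 9 + 1 → €64.

64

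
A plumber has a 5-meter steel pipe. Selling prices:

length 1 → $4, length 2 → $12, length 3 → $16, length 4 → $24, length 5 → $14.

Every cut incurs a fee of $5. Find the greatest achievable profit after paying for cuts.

Let net[k] be the best obtainable value from length k. For each k, try every first piece i and keep the best of price[i] + net[k−i] minus the 5 cut fee when i<k.
net[1] = 4
net[2] = max(4+4-5, 12+0) = 12
net[3] = max(4+12-5, 12+4-5, 16+0) = 16
net[4] = max(4+16-5, 12+12-5, 16+4-5, 24+0) = 24
net[5] = max(4+24-5, 12+16-5, 16+12-5, 24+4-5, 14+0) = 23
One optimal plan: pieces 4 + 1 (1 cut) → $28 − $5 = $23.

23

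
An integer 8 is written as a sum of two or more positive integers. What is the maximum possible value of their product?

18

Let prod[k] be the best product for length k (with at least one cut). For each first piece i, the rest contributes max(k−i, prod[k−i]).
prod[2] = 1×max(1,0) = 1×1 = 1
prod[3] = max(1×2, 2×1) = 2
prod[4] = max(1×3, 2×2, 3×1) = 4
prod[5] = max(1×4, 2×3, 3×2, 4×1) = 6
prod[6] = max(1×6, 2×4, 3×3, 4×2, 5×1) = 9
prod[7] = max(1×9, 2×6, 3×4, 4×3, 5×2, 6×1) = 12
prod[8] = max(1×12, 2×9, 3×6, …, 6×2, 7×1) = 18
One optimal split: 3 + 3 + 2; product 3×3×2 = 18.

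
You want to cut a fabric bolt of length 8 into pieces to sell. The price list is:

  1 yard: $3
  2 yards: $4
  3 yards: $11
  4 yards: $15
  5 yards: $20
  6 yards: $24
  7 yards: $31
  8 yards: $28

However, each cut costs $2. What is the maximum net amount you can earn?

32

Build r[k] bottom-up: r[k] = max over allowed piece i of (p[i] + r[k−i]) − 2 per cut.
r[1] = 3
r[2] = 4  (first piece 1, then r[1]=3)
r[3] = 11
r[4] = 15
r[5] = 20
r[6] = 24
r[7] = 31
r[8] = 32  (first piece 1, then r[7]=31)
One optimal plan: pieces 7 + 1 (1 cut) → $34 − $2 = $32.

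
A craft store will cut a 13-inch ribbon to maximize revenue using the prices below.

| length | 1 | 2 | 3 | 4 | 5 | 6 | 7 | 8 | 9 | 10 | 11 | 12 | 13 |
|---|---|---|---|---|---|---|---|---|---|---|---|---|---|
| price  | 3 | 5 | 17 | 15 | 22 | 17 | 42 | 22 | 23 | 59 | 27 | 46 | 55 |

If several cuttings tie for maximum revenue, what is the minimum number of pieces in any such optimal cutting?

2

Let r[k] be the best obtainable value from length k. For each k, try every first piece i and keep the best of price[i] + r[k−i].
r[1] = 3
r[2] = 6  (first piece 1, then r[1]=3)
r[3] = 17
r[4] = 20  (first piece 1, then r[3]=17)
r[5] = 23  (first piece 1, then r[4]=20)
r[6] = 34  (first piece 3, then r[3]=17)
r[7] = 42
r[8] = 45  (first piece 1, then r[7]=42)
r[9] = 51  (first piece 3, then r[6]=34)
r[10] = 59  (first piece 3, then r[7]=42)
r[11] = 62  (first piece 1, then r[10]=59)
r[12] = 68  (first piece 3, then r[9]=51)
r[13] = 76  (first piece 3, then r[10]=59)
Maximum revenue is ¢76.
Now minimize piece count subject to staying optimal: for each k, pieces[k] = 1 + min over i with p[i]+r[k−i]=r[k] of pieces[k−i].
pieces[10] = 1
pieces[11] = 2
pieces[12] = 4
pieces[13] = 2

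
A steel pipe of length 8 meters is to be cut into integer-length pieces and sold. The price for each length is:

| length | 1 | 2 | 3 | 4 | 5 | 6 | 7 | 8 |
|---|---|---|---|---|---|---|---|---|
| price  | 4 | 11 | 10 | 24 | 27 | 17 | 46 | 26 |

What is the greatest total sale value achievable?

Build best[k] bottom-up: best[k] = max over allowed piece i of (p[i] + best[k−i]).
best[1] = 4
best[2] = 11
best[3] = 15  (first piece 1, then best[2]=11)
best[4] = 24
best[5] = 28  (first piece 1, then best[4]=24)
best[6] = 35  (first piece 2, then best[4]=24)
best[7] = 46
best[8] = 50  (first piece 1, then best[7]=46)
One optimal cutting: 7 + 1 → $46 + $4 = $50.

50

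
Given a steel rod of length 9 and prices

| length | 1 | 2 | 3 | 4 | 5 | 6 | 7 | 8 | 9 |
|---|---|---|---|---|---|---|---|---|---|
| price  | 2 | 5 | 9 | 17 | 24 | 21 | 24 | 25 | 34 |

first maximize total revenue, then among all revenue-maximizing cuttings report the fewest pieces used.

2

Let r[k] be the best obtainable value from length k. For each k, try every first piece i and keep the best of price[i] + r[k−i].
r[1] = 2
r[2] = max(2+2, 5+0) = 5
r[3] = max(2+5, 5+2, 9+0) = 9
r[4] = max(2+9, 5+5, 9+2, 17+0) = 17
r[5] = max(2+17, 5+9, 9+5, 17+2, 24+0) = 24
r[6] = max(2+24, 5+17, 9+9, 17+5, 24+2, 21+0) = 26
r[7] = max(2+26, 5+24, 9+17, …, 21+2, 24+0) = 29
r[8] = max(2+29, 5+26, 9+24, …, 24+2, 25+0) = 34
r[9] = max(2+34, 5+29, 9+26, …, 25+2, 34+0) = 41
Maximum revenue is $41.
Now minimize piece count subject to staying optimal: for each k, pieces[k] = 1 + min over i with p[i]+r[k−i]=r[k] of pieces[k−i].
pieces[6] = 2
pieces[7] = 2
pieces[8] = 2
pieces[9] = 2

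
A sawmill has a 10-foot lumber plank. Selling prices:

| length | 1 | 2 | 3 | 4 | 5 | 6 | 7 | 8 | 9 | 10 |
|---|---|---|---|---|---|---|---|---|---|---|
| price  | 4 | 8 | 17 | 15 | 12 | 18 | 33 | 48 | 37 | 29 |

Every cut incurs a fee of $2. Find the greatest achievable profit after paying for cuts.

Consider every possible first cut. r[k] is the best of p[i]+r[k−i] over all sellable i≤k, charging 2 whenever i<k.
r[1] = 4
r[2] = 8
r[3] = 17
r[4] = 19  (first piece 1, then r[3]=17)
r[5] = 23  (first piece 2, then r[3]=17)
r[6] = 32  (first piece 3, then r[3]=17)
r[7] = 34  (first piece 1, then r[6]=32)
r[8] = 48
r[9] = 50  (first piece 1, then r[8]=48)
r[10] = 54  (first piece 2, then r[8]=48)
One optimal plan: pieces 8 + 2 (1 cut) → $56 − $2 = $54.

54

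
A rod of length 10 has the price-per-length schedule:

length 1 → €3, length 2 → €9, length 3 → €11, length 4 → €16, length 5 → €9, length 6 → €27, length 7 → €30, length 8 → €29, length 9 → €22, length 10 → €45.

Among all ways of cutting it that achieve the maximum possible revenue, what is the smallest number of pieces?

1

Build r[k] bottom-up: r[k] = max over allowed piece i of (p[i] + r[k−i]).
r[1] = 3
r[2] = 9
r[3] = 12  (first piece 1, then r[2]=9)
r[4] = 18  (first piece 2, then r[2]=9)
r[5] = 21  (first piece 1, then r[4]=18)
r[6] = 27  (first piece 2, then r[4]=18)
r[7] = 30  (first piece 1, then r[6]=27)
r[8] = 36  (first piece 2, then r[6]=27)
r[9] = 39  (first piece 1, then r[8]=36)
r[10] = 45  (first piece 2, then r[8]=36)
Maximum revenue is €45.
Now minimize piece count subject to staying optimal: for each k, pieces[k] = 1 + min over i with p[i]+r[k−i]=r[k] of pieces[k−i].
pieces[7] = 1
pieces[8] = 2
pieces[9] = 2
pieces[10] = 1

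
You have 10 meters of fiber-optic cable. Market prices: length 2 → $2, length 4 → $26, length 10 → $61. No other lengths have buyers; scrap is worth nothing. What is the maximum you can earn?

61

Let best[k] be the best obtainable value from length k. For each k, try every first piece i and keep the best of price[i] + best[k−i].
best[1] = 0
best[2] = 2
best[3] = 2
best[4] = 26
best[5] = 26
best[6] = 28  (first piece 2, then best[4]=26)
best[7] = 28
best[8] = 52  (first piece 4, then best[4]=26)
best[9] = 52
best[10] = 61
One optimal cutting: 10 → $61.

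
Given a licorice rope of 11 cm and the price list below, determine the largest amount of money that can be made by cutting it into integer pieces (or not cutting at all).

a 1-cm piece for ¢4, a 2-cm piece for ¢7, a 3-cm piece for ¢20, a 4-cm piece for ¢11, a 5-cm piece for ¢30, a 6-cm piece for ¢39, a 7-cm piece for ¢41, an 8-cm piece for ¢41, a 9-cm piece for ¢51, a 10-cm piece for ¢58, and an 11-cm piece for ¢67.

70

Build v[k] bottom-up: v[k] = max over allowed piece i of (p[i] + v[k−i]).
v[1] = 4
v[2] = 8  (first piece 1, then v[1]=4)
v[3] = 20
v[4] = 24  (first piece 1, then v[3]=20)
v[5] = 30
v[6] = 40  (first piece 3, then v[3]=20)
v[7] = 44  (first piece 1, then v[6]=40)
v[8] = 50  (first piece 3, then v[5]=30)
v[9] = 60  (first piece 3, then v[6]=40)
v[10] = 64  (first piece 1, then v[9]=60)
v[11] = 70  (first piece 3, then v[8]=50)
One optimal cutting: 5 + 3 + 3 → ¢30 + ¢20 + ¢20 = ¢70.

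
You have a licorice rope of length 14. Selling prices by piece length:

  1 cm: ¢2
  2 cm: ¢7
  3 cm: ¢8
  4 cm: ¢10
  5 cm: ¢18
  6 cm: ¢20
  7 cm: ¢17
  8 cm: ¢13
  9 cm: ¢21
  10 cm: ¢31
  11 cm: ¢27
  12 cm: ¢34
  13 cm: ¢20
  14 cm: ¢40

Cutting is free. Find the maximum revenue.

50

Let r[k] be the best obtainable value from length k. For each k, try every first piece i and keep the best of price[i] + r[k−i].
r[1] = 2
r[2] = max(2+2, 7+0) = 7
r[3] = max(2+7, 7+2, 8+0) = 9
r[4] = max(2+9, 7+7, 8+2, 10+0) = 14
r[5] = max(2+14, 7+9, 8+7, 10+2, 18+0) = 18
r[6] = max(2+18, 7+14, 8+9, 10+7, 18+2, 20+0) = 21
r[7] = max(2+21, 7+18, 8+14, …, 20+2, 17+0) = 25
r[8] = max(2+25, 7+21, 8+18, …, 17+2, 13+0) = 28
r[9] = max(2+28, 7+25, 8+21, …, 13+2, 21+0) = 32
r[10] = max(2+32, 7+28, 8+25, …, 21+2, 31+0) = 36
r[11] = max(2+36, 7+32, 8+28, …, 31+2, 27+0) = 39
r[12] = max(2+39, 7+36, 8+32, …, 27+2, 34+0) = 43
r[13] = max(2+43, 7+39, 8+36, …, 34+2, 20+0) = 46
r[14] = max(2+46, 7+43, 8+39, …, 20+2, 40+0) = 50
One optimal cutting: 5 + 5 + 2 + 2 → ¢18 + ¢18 + ¢7 + ¢7 = ¢50.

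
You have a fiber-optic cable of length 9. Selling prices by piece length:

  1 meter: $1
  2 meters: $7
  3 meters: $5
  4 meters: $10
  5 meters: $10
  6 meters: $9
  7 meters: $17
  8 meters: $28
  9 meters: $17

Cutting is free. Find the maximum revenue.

29

Build v[k] bottom-up: v[k] = max over allowed piece i of (p[i] + v[k−i]).
v[1] = 1
v[2] = 7
v[3] = 8  (first piece 1, then v[2]=7)
v[4] = 14  (first piece 2, then v[2]=7)
v[5] = 15  (first piece 1, then v[4]=14)
v[6] = 21  (first piece 2, then v[4]=14)
v[7] = 22  (first piece 1, then v[6]=21)
v[8] = 28  (first piece 2, then v[6]=21)
v[9] = 29  (first piece 1, then v[8]=28)
One optimal cutting: 2 + 2 + 2 + 2 + 1 → $7 + $7 + $7 + $7 + $1 = $29.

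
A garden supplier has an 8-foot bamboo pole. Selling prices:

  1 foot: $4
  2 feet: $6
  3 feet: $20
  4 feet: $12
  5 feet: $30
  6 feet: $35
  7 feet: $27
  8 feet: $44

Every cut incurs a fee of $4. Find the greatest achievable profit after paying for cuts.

Let v[k] be the best obtainable value from length k. For each k, try every first piece i and keep the best of price[i] + v[k−i] minus the 4 cut fee when i<k.
v[1] = 4
v[2] = max(4+4-4, 6+0) = 6
v[3] = max(4+6-4, 6+4-4, 20+0) = 20
v[4] = max(4+20-4, 6+6-4, 20+4-4, 12+0) = 20
v[5] = max(4+20-4, 6+20-4, 20+6-4, 12+4-4, 30+0) = 30
v[6] = max(4+30-4, 6+20-4, 20+20-4, 12+6-4, 30+4-4, 35+0) = 36
v[7] = max(4+36-4, 6+30-4, 20+20-4, …, 35+4-4, 27+0) = 36
v[8] = max(4+36-4, 6+36-4, 20+30-4, …, 27+4-4, 44+0) = 46
One optimal plan: pieces 5 + 3 (1 cut) → $50 − $4 = $46.

46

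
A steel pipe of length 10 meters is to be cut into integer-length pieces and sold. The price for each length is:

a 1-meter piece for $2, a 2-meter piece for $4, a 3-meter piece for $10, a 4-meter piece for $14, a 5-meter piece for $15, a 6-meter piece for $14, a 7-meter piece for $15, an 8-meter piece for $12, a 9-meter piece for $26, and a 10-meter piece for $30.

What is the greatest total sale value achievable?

Let v[k] be the best obtainable value from length k. For each k, try every first piece i and keep the best of price[i] + v[k−i].
v[1] = 2
v[2] = 4  (first piece 1, then v[1]=2)
v[3] = 10
v[4] = 14
v[5] = 16  (first piece 1, then v[4]=14)
v[6] = 20  (first piece 3, then v[3]=10)
v[7] = 24  (first piece 3, then v[4]=14)
v[8] = 28  (first piece 4, then v[4]=14)
v[9] = 30  (first piece 1, then v[8]=28)
v[10] = 34  (first piece 3, then v[7]=24)
One optimal cutting: 4 + 3 + 3 → $14 + $10 + $10 = $34.

34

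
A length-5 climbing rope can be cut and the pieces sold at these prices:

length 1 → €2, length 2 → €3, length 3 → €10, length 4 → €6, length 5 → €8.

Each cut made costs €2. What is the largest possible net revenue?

Consider every possible first cut. v[k] is the best of p[i]+v[k−i] over all sellable i≤k, charging 2 whenever i<k.
v[1] = 2
v[2] = 3
v[3] = 10
v[4] = 10  (first piece 1, then v[3]=10)
v[5] = 11  (first piece 2, then v[3]=10)
One optimal plan: pieces 3 + 2 (1 cut) → €13 − €2 = €11.

11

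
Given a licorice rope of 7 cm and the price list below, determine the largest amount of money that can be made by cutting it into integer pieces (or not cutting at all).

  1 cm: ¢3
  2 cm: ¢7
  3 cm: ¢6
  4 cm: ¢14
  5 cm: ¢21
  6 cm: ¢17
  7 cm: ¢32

Let r[k] be the best obtainable value from length k. For each k, try every first piece i and keep the best of price[i] + r[k−i].
r[1] = 3
r[2] = max(3+3, 7+0) = 7
r[3] = max(3+7, 7+3, 6+0) = 10
r[4] = max(3+10, 7+7, 6+3, 14+0) = 14
r[5] = max(3+14, 7+10, 6+7, 14+3, 21+0) = 21
r[6] = max(3+21, 7+14, 6+10, 14+7, 21+3, 17+0) = 24
r[7] = max(3+24, 7+21, 6+14, …, 17+3, 32+0) = 32
Best is to sell the whole 7-cm piece uncut for ¢32.

32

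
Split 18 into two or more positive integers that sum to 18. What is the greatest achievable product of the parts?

Define f[k] = max over 1≤i<k of i · max(k−i, f[k−i]); the inner max lets the remainder stay uncut if that's better.
Small cases: f[2]=1, f[3]=2, f[4]=4, f[5]=6, f[6]=9, f[7]=12, f[8]=18, f[9]=27, f[10]=36, f[11]=54, f[12]=81, f[13]=108.
f[14] = max(1×108, 2×81, 3×54, …, 12×2, 13×1) = 162
f[15] = max(1×162, 2×108, 3×81, …, 13×2, 14×1) = 243
f[16] = max(1×243, 2×162, 3×108, …, 14×2, 15×1) = 324
f[17] = max(1×324, 2×243, 3×162, …, 15×2, 16×1) = 486
f[18] = max(1×486, 2×324, 3×243, …, 16×2, 17×1) = 729
One optimal split: 3 + 3 + 3 + 3 + 3 + 3; product 3×3×3×3×3×3 = 729.

729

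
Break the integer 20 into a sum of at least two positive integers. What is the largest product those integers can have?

1458

Define prod[k] = max over 1≤i<k of i · max(k−i, prod[k−i]); the inner max lets the remainder stay uncut if that's better.
prod[2] = 1·max(1,0) = 1·1 = 1
prod[3] = 1·max(2,1) = 1·2 = 2
prod[4] = 2·max(2,1) = 2·2 = 4
prod[5] = 2·max(3,2) = 2·3 = 6
prod[6] = 3·max(3,2) = 3·3 = 9
prod[7] = 2·max(5,6) = 2·6 = 12
prod[8] = 2·max(6,9) = 2·9 = 18
prod[9] = 3·max(6,9) = 3·9 = 27
prod[10] = 2·max(8,18) = 2·18 = 36
prod[11] = 2·max(9,27) = 2·27 = 54
prod[12] = 3·max(9,27) = 3·27 = 81
prod[13] = 2·max(11,54) = 2·54 = 108
prod[14] = 2·max(12,81) = 2·81 = 162
prod[15] = 3·max(12,81) = 3·81 = 243
prod[16] = 2·max(14,162) = 2·162 = 324
prod[17] = 2·max(15,243) = 2·243 = 486
prod[18] = 3·max(15,243) = 3·243 = 729
prod[19] = 2·max(17,486) = 2·486 = 972
prod[20] = 2·max(18,729) = 2·729 = 1458
One optimal split: 3 + 3 + 3 + 3 + 3 + 3 + 2; product 3·3·3·3·3·3·2 = 1458.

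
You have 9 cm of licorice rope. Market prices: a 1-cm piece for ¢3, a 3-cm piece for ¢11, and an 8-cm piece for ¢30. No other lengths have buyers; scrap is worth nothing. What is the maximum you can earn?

33

Consider every possible first cut. r[k] is the best of p[i]+r[k−i] over all sellable i≤k.
r[1] = 3
r[2] = 6  (first piece 1, then r[1]=3)
r[3] = 11
r[4] = 14  (first piece 1, then r[3]=11)
r[5] = 17  (first piece 1, then r[4]=14)
r[6] = 22  (first piece 3, then r[3]=11)
r[7] = 25  (first piece 1, then r[6]=22)
r[8] = 30
r[9] = 33  (first piece 1, then r[8]=30)
One optimal cutting: 8 + 1 → ¢33.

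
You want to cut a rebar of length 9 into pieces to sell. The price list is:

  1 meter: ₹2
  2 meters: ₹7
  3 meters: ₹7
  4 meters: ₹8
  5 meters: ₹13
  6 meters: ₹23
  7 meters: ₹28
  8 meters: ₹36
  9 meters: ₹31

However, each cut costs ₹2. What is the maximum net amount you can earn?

36

Consider every possible first cut. r[k] is the best of p[i]+r[k−i] over all sellable i≤k, charging 2 whenever i<k.
r[1] = 2
r[2] = 7
r[3] = 7  (first piece 1, then r[2]=7)
r[4] = 12  (first piece 2, then r[2]=7)
r[5] = 13
r[6] = 23
r[7] = 28
r[8] = 36
r[9] = 36  (first piece 1, then r[8]=36)
One optimal plan: pieces 8 + 1 (1 cut) → ₹38 − ₹2 = ₹36.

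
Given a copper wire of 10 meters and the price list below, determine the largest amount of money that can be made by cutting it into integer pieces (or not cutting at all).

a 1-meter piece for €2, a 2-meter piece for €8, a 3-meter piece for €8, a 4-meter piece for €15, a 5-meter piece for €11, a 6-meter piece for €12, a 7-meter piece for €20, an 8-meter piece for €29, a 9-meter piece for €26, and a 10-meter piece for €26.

40

Consider every possible first cut. r[k] is the best of p[i]+r[k−i] over all sellable i≤k.
r[1] = 2
r[2] = max(2+2, 8+0) = 8
r[3] = max(2+8, 8+2, 8+0) = 10
r[4] = max(2+10, 8+8, 8+2, 15+0) = 16
r[5] = max(2+16, 8+10, 8+8, 15+2, 11+0) = 18
r[6] = max(2+18, 8+16, 8+10, 15+8, 11+2, 12+0) = 24
r[7] = max(2+24, 8+18, 8+16, …, 12+2, 20+0) = 26
r[8] = max(2+26, 8+24, 8+18, …, 20+2, 29+0) = 32
r[9] = max(2+32, 8+26, 8+24, …, 29+2, 26+0) = 34
r[10] = max(2+34, 8+32, 8+26, …, 26+2, 26+0) = 40
One optimal cutting: 2 + 2 + 2 + 2 + 2 → €8 + €8 + €8 + €8 + €8 = €40.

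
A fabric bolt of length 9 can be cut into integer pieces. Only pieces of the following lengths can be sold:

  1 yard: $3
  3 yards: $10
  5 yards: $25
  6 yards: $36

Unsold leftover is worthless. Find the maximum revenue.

46

Build r[k] bottom-up: r[k] = max over allowed piece i of (p[i] + r[k−i]).
r[1] = 3
r[2] = 6  (first piece 1, then r[1]=3)
r[3] = max(3+6, 10+0) = 10
r[4] = max(3+10, 10+3) = 13
r[5] = max(3+13, 10+6, 25+0) = 25
r[6] = max(3+25, 10+10, 25+3, 36+0) = 36
r[7] = max(3+36, 10+13, 25+6, 36+3) = 39
r[8] = max(3+39, 10+25, 25+10, 36+6) = 42
r[9] = max(3+42, 10+36, 25+13, 36+10) = 46
One optimal cutting: 6 + 3 → $46.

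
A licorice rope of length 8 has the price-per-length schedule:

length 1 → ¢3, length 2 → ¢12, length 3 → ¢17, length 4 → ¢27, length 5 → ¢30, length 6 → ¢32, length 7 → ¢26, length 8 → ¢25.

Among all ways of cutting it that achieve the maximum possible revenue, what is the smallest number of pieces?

Build r[k] bottom-up: r[k] = max over allowed piece i of (p[i] + r[k−i]).
r[1] = 3
r[2] = max(3+3, 12+0) = 12
r[3] = max(3+12, 12+3, 17+0) = 17
r[4] = max(3+17, 12+12, 17+3, 27+0) = 27
r[5] = max(3+27, 12+17, 17+12, 27+3, 30+0) = 30
r[6] = max(3+30, 12+27, 17+17, 27+12, 30+3, 32+0) = 39
r[7] = max(3+39, 12+30, 17+27, …, 32+3, 26+0) = 44
r[8] = max(3+44, 12+39, 17+30, …, 26+3, 25+0) = 54
Maximum revenue is ¢54.
Now minimize piece count subject to staying optimal: for each k, pieces[k] = 1 + min over i with p[i]+r[k−i]=r[k] of pieces[k−i].
pieces[5] = 1
pieces[6] = 2
pieces[7] = 2
pieces[8] = 2

2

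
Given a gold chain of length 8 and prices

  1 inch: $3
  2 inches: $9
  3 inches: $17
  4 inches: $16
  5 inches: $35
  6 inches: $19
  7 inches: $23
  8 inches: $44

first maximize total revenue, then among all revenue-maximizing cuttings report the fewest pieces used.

2

Consider every possible first cut. r[k] is the best of p[i]+r[k−i] over all sellable i≤k.
r[1] = 3
r[2] = 9
r[3] = 17
r[4] = 20  (first piece 1, then r[3]=17)
r[5] = 35
r[6] = 38  (first piece 1, then r[5]=35)
r[7] = 44  (first piece 2, then r[5]=35)
r[8] = 52  (first piece 3, then r[5]=35)
Maximum revenue is $52.
Now minimize piece count subject to staying optimal: for each k, pieces[k] = 1 + min over i with p[i]+r[k−i]=r[k] of pieces[k−i].
pieces[5] = 1
pieces[6] = 2
pieces[7] = 2
pieces[8] = 2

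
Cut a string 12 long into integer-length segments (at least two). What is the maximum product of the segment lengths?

Fill m[k] for k=2..12: at each k try every first piece i and multiply by the better of (k−i) uncut or m[k−i].
m[2] = 1*max(1,0) = 1*1 = 1
m[3] = 1*max(2,1) = 1*2 = 2
m[4] = 2*max(2,1) = 2*2 = 4
m[5] = 2*max(3,2) = 2*3 = 6
m[6] = 3*max(3,2) = 3*3 = 9
m[7] = 2*max(5,6) = 2*6 = 12
m[8] = 2*max(6,9) = 2*9 = 18
m[9] = 3*max(6,9) = 3*9 = 27
m[10] = 2*max(8,18) = 2*18 = 36
m[11] = 2*max(9,27) = 2*27 = 54
m[12] = 3*max(9,27) = 3*27 = 81
One optimal split: 3 + 3 + 3 + 3; product 3*3*3*3 = 81.

81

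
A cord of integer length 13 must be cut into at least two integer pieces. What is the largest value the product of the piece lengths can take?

Let P[k] be the best product for length k (with at least one cut). For each first piece i, the rest contributes max(k−i, P[k−i]).
Small cases: P[2]=1, P[3]=2, P[4]=4, P[5]=6, P[6]=9.
P[7] = 2*max(5,6) = 2*6 = 12
P[8] = 2*max(6,9) = 2*9 = 18
P[9] = 3*max(6,9) = 3*9 = 27
P[10] = 2*max(8,18) = 2*18 = 36
P[11] = 2*max(9,27) = 2*27 = 54
P[12] = 3*max(9,27) = 3*27 = 81
P[13] = 2*max(11,54) = 2*54 = 108
One optimal split: 3 + 3 + 3 + 2 + 2; product 3*3*3*2*2 = 108.

108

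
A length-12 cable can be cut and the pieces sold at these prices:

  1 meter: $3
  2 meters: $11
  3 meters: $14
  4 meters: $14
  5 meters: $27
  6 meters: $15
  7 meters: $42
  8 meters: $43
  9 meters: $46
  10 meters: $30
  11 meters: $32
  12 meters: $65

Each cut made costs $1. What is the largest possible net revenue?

68

Let net[k] be the best obtainable value from length k. For each k, try every first piece i and keep the best of price[i] + net[k−i] minus the 1 cut fee when i<k.
net[1] = 3
net[2] = max(3+3-1, 11+0) = 11
net[3] = max(3+11-1, 11+3-1, 14+0) = 14
net[4] = max(3+14-1, 11+11-1, 14+3-1, 14+0) = 21
net[5] = max(3+21-1, 11+14-1, 14+11-1, 14+3-1, 27+0) = 27
net[6] = max(3+27-1, 11+21-1, 14+14-1, 14+11-1, 27+3-1, 15+0) = 31
net[7] = max(3+31-1, 11+27-1, 14+21-1, …, 15+3-1, 42+0) = 42
net[8] = max(3+42-1, 11+31-1, 14+27-1, …, 42+3-1, 43+0) = 44
net[9] = max(3+44-1, 11+42-1, 14+31-1, …, 43+3-1, 46+0) = 52
net[10] = max(3+52-1, 11+44-1, 14+42-1, …, 46+3-1, 30+0) = 55
net[11] = max(3+55-1, 11+52-1, 14+44-1, …, 30+3-1, 32+0) = 62
net[12] = max(3+62-1, 11+55-1, 14+52-1, …, 32+3-1, 65+0) = 68
One optimal plan: pieces 7 + 5 (1 cut) → $69 − $1 = $68.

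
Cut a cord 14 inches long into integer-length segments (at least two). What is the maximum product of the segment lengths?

162

Let f[k] be the best product for length k (with at least one cut). For each first piece i, the rest contributes max(k−i, f[k−i]).
f[2] = 1×max(1,0) = 1×1 = 1
f[3] = max(1×2, 2×1) = 2
f[4] = max(1×3, 2×2, 3×1) = 4
f[5] = max(1×4, 2×3, 3×2, 4×1) = 6
f[6] = max(1×6, 2×4, 3×3, 4×2, 5×1) = 9
f[7] = max(1×9, 2×6, 3×4, 4×3, 5×2, 6×1) = 12
f[8] = max(1×12, 2×9, 3×6, …, 6×2, 7×1) = 18
f[9] = max(1×18, 2×12, 3×9, …, 7×2, 8×1) = 27
f[10] = max(1×27, 2×18, 3×12, …, 8×2, 9×1) = 36
f[11] = max(1×36, 2×27, 3×18, …, 9×2, 10×1) = 54
f[12] = max(1×54, 2×36, 3×27, …, 10×2, 11×1) = 81
f[13] = max(1×81, 2×54, 3×36, …, 11×2, 12×1) = 108
f[14] = max(1×108, 2×81, 3×54, …, 12×2, 13×1) = 162
One optimal split: 3 + 3 + 3 + 3 + 2; product 3×3×3×3×2 = 162.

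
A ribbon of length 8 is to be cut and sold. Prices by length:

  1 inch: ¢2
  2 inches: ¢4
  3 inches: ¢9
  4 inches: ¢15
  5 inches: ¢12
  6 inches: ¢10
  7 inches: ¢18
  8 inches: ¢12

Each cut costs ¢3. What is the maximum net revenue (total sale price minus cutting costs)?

Build net[k] bottom-up: net[k] = max over allowed piece i of (p[i] + net[k−i]) − 3 per cut.
net[1] = 2
net[2] = max(2+2-3, 4+0) = 4
net[3] = max(2+4-3, 4+2-3, 9+0) = 9
net[4] = max(2+9-3, 4+4-3, 9+2-3, 15+0) = 15
net[5] = max(2+15-3, 4+9-3, 9+4-3, 15+2-3, 12+0) = 14
net[6] = max(2+14-3, 4+15-3, 9+9-3, 15+4-3, 12+2-3, 10+0) = 16
net[7] = max(2+16-3, 4+14-3, 9+15-3, …, 10+2-3, 18+0) = 21
net[8] = max(2+21-3, 4+16-3, 9+14-3, …, 18+2-3, 12+0) = 27
One optimal plan: pieces 4 + 4 (1 cut) → ¢30 − ¢3 = ¢27.

27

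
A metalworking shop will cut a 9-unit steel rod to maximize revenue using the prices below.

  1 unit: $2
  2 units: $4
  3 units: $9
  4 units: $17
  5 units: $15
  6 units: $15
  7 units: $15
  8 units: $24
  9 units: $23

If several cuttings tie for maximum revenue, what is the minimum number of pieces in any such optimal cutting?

3

Consider every possible first cut. r[k] is the best of p[i]+r[k−i] over all sellable i≤k.
r[1] = 2
r[2] = max(2+2, 4+0) = 4
r[3] = max(2+4, 4+2, 9+0) = 9
r[4] = max(2+9, 4+4, 9+2, 17+0) = 17
r[5] = max(2+17, 4+9, 9+4, 17+2, 15+0) = 19
r[6] = max(2+19, 4+17, 9+9, 17+4, 15+2, 15+0) = 21
r[7] = max(2+21, 4+19, 9+17, …, 15+2, 15+0) = 26
r[8] = max(2+26, 4+21, 9+19, …, 15+2, 24+0) = 34
r[9] = max(2+34, 4+26, 9+21, …, 24+2, 23+0) = 36
Maximum revenue is $36.
Now minimize piece count subject to staying optimal: for each k, pieces[k] = 1 + min over i with p[i]+r[k−i]=r[k] of pieces[k−i].
pieces[6] = 2
pieces[7] = 2
pieces[8] = 2
pieces[9] = 3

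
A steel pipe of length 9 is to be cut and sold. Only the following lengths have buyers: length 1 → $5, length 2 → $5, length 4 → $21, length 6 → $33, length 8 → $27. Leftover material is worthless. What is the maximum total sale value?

48

Consider every possible first cut. best[k] is the best of p[i]+best[k−i] over all sellable i≤k.
best[1] = 5
best[2] = max(5+5, 5+0) = 10
best[3] = max(5+10, 5+5) = 15
best[4] = max(5+15, 5+10, 21+0) = 21
best[5] = max(5+21, 5+15, 21+5) = 26
best[6] = max(5+26, 5+21, 21+10, 33+0) = 33
best[7] = max(5+33, 5+26, 21+15, 33+5) = 38
best[8] = max(5+38, 5+33, 21+21, 33+10, 27+0) = 43
best[9] = max(5+43, 5+38, 21+26, 33+15, 27+5) = 48
One optimal cutting: 6 + 1 + 1 + 1 → $48.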